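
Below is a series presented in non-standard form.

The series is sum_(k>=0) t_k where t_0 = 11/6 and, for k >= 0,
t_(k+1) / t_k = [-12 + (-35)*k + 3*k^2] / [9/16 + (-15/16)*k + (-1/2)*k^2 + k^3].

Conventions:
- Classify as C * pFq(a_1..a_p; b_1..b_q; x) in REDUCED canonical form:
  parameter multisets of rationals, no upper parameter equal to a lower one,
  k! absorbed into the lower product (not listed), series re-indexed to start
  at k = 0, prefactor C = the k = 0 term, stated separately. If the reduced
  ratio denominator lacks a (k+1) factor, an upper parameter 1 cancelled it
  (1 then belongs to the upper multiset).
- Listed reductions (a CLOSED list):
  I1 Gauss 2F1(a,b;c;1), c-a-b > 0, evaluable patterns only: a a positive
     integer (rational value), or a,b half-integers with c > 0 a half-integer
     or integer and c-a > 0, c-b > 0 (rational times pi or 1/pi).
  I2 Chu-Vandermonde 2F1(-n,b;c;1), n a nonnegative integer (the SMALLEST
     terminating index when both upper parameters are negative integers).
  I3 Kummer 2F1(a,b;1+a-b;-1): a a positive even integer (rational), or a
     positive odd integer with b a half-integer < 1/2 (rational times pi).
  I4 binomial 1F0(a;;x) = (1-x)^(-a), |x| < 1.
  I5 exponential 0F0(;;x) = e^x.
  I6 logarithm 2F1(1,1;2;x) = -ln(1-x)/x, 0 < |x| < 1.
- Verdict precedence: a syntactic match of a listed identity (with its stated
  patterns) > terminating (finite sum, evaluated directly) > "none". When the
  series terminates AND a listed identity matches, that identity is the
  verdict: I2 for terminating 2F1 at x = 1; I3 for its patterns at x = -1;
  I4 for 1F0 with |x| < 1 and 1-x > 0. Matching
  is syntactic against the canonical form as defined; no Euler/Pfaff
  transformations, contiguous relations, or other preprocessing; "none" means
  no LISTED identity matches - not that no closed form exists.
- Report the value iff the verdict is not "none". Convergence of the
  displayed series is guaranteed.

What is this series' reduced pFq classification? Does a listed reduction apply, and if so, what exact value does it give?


Canonical form: C = 11/6 times 2F2 with upper {-12, 1/3}, lower {-3/4, -3/4}, x = 3. Verdict: terminating. With -12 upstairs the series is a 13-term polynomial sum; evaluated term by term. Its exact value is -25177043127537926470444399/11270682284117013371250.

Key step: with t_0 = 11/6, roots of the ratio polynomials (C = 11/6, x = 3) are the negated parameters.
Adjacent-term ratio: r(k) = 3 * (k-12) (k+1/3) / [(k-3/4) (k-3/4) (k+1)] ; factor over Q: parameters, x = 3, and C = 11/6.


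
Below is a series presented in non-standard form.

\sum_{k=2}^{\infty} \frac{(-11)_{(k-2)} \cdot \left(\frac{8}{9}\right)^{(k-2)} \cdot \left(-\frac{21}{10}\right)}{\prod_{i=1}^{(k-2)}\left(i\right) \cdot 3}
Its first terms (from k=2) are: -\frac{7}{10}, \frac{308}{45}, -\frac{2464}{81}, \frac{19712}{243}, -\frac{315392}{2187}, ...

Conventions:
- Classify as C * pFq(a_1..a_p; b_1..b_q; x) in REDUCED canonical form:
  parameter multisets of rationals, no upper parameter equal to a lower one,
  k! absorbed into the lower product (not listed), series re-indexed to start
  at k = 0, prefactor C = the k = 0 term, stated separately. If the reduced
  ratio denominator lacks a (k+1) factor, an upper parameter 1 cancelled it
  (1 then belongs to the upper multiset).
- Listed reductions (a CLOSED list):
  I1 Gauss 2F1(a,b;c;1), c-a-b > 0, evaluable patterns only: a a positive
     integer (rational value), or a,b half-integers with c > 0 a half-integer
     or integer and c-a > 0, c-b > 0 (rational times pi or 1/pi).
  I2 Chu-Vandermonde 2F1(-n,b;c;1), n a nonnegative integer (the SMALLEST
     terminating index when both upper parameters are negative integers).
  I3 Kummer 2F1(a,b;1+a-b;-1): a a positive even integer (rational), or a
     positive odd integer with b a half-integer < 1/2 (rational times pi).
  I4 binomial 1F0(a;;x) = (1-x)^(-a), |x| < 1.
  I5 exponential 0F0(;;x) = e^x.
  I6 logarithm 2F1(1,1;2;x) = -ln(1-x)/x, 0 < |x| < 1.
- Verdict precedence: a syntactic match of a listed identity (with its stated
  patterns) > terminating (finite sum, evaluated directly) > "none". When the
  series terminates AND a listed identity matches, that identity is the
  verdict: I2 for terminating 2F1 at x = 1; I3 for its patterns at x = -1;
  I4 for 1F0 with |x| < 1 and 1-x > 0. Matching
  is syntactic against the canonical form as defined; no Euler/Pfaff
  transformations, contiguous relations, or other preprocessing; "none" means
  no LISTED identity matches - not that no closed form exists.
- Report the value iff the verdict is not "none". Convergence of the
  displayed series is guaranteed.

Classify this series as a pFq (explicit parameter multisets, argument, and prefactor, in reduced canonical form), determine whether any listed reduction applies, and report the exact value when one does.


Canonical form: C = -\frac{7}{10} times 1F0 with upper {-11}, lower {-}, x = \frac{8}{9}. Verdict: this is the I4 binomial reduction (the 1F0 binomial series: exponent 11, x = \frac{8}{9}). Value: -\frac{7}{313810596090}.

The tell: from the first term -\frac{7}{10}: the product of the first k integers (prefactor -7/10) is k!.
Ratio: r(k) = \frac{8}{9} * (k-11) / [(k+1)] - rational in k. x = \frac{8}{9}; t_0 = -\frac{7}{10}; negate the roots.


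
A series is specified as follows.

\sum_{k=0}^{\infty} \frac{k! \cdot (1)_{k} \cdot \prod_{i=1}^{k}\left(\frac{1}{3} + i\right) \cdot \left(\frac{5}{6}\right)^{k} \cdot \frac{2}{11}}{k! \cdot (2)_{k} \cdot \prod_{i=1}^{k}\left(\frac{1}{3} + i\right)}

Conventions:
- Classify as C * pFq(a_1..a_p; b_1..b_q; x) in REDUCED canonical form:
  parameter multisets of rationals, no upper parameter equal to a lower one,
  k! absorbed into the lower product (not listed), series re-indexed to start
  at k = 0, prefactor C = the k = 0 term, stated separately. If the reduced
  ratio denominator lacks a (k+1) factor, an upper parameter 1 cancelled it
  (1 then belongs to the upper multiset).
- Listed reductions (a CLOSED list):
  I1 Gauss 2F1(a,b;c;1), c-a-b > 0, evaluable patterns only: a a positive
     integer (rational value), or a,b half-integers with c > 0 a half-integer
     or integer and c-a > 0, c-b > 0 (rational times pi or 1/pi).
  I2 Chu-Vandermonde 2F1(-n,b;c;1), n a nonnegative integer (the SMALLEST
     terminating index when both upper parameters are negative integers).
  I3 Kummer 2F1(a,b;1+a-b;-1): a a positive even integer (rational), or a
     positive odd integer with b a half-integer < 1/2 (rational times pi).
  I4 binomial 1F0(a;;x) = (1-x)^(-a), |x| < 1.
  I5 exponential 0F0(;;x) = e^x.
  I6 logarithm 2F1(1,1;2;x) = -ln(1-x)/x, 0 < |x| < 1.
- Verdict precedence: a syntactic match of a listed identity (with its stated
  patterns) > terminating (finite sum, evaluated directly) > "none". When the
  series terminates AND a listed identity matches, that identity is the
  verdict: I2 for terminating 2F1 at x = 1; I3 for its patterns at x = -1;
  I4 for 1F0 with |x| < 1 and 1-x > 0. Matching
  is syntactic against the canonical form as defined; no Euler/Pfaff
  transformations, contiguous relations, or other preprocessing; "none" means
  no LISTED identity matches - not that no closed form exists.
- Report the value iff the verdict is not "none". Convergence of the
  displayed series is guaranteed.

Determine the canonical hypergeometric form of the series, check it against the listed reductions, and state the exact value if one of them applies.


At argument \frac{5}{6}: a 2F1 with upper {1, 1}, lower {2}, scaled by C = \frac{2}{11}. Verdict (x = \frac{5}{6}): logarithm (I6) applies (the logarithm: parameters (1,1;2), x = \frac{5}{6}). Value: \left(-\frac{12}{55}\right) \cdot \ln\left(\frac{1}{6}\right).

Structural cue: t_0 being \frac{2}{11}, the parameter 4/3 appears in both the upper and lower lists and cancels.
Step ratio: r(k) = \frac{5}{6} * (k+1) (k+1) / [(k+2) (k+1)] - rational; roots negated = parameters, x = \frac{5}{6}, C = \frac{2}{11}.


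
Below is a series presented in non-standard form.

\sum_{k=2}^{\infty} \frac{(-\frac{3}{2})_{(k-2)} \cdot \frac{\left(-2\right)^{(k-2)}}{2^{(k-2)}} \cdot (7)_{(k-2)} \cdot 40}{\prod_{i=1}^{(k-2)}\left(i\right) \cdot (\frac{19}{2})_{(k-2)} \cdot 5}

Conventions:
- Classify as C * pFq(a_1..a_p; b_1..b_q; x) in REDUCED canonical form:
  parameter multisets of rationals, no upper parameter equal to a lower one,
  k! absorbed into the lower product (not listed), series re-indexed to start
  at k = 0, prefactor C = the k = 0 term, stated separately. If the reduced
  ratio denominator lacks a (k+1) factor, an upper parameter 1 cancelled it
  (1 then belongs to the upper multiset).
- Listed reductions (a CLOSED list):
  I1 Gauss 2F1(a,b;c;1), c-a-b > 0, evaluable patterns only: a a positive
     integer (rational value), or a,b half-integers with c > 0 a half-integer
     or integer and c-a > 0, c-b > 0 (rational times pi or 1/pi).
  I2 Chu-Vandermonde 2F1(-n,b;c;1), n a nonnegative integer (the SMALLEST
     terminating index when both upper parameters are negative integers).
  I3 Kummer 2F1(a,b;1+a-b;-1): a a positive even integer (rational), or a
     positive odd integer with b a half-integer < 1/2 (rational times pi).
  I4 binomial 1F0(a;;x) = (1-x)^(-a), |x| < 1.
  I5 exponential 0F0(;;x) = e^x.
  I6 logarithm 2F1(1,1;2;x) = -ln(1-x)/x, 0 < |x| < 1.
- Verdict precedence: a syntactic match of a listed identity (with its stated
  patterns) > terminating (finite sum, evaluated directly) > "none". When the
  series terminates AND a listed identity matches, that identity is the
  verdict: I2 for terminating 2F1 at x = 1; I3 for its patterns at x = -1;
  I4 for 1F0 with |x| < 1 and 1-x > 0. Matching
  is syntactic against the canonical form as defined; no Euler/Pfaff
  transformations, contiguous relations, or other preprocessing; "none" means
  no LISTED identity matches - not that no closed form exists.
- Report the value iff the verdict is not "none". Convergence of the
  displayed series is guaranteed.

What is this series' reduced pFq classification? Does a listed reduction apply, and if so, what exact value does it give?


x = -1 here; the reduced form reads 2F1, upper {-\frac{3}{2}, 7}, lower {\frac{19}{2}}, C = 8. Verdict at x = -1: Kummer's theorem (I3) matches (x = -1; c = \frac{19}{2} equals 1+a-b for upper {-\frac{3}{2}, 7}: listed pattern). Exact value: \frac{765765}{131072} \cdot \pi.

Key step: t_0 being 8, the product of the first k integers (C = 8, x = -1) is k!.
Step ratio: r(k) = -1 * (k-\frac{3}{2}) (k+7) / [(k+\frac{19}{2}) (k+1)] - rational; roots negated = parameters, x = -1, C = 8.


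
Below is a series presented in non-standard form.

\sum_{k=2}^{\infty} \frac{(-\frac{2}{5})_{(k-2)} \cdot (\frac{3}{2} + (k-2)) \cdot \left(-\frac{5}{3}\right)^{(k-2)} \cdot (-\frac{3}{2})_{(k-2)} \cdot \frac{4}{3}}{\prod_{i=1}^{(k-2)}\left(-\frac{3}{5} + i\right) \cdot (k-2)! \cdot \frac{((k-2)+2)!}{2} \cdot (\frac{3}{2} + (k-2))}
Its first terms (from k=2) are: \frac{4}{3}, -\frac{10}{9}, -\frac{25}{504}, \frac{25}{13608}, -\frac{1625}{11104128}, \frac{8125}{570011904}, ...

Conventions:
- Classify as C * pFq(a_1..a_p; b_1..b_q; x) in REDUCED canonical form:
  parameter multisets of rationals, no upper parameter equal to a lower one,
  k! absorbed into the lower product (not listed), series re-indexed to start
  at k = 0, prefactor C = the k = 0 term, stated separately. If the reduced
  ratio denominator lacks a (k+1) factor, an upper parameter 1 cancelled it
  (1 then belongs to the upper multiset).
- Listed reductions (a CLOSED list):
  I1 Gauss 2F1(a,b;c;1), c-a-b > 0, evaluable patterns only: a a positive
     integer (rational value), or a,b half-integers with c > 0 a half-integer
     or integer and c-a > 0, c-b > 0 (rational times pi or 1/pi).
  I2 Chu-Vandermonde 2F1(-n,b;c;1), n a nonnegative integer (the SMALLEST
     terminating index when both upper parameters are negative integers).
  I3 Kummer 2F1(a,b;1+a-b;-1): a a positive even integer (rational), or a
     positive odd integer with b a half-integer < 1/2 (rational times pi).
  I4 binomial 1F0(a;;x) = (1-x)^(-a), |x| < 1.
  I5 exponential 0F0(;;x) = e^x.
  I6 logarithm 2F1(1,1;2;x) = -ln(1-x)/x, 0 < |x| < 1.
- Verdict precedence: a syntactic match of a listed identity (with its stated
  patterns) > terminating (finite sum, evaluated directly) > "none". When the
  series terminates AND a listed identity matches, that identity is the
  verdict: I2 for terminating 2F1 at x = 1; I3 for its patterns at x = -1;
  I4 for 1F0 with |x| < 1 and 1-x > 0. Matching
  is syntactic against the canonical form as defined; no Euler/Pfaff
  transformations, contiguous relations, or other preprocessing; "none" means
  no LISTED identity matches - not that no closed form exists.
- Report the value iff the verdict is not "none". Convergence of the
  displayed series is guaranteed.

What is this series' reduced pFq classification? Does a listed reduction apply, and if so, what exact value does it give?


With C = \frac{4}{3}: the canonical form is 2F2(-\frac{3}{2}, -\frac{2}{5}; \frac{2}{5}, 3; -\frac{5}{3}). Verdict: none - this 2F2 at x = -\frac{5}{3} matches no listed pattern, and upper {-\frac{3}{2}, -\frac{2}{5}} holds no stopper.

Structural cue: from the first term \frac{4}{3}: the factor k + 3/2 cancels (top and bottom), leaving C = 4/3.
Consecutive-term ratio: r(k) = -\frac{5}{3} * (k-\frac{3}{2}) (k-\frac{2}{5}) / [(k+\frac{2}{5}) (k+3) (k+1)] - rational in k, leading ratio -\frac{5}{3}; with t_0 = \frac{4}{3}, classification follows.


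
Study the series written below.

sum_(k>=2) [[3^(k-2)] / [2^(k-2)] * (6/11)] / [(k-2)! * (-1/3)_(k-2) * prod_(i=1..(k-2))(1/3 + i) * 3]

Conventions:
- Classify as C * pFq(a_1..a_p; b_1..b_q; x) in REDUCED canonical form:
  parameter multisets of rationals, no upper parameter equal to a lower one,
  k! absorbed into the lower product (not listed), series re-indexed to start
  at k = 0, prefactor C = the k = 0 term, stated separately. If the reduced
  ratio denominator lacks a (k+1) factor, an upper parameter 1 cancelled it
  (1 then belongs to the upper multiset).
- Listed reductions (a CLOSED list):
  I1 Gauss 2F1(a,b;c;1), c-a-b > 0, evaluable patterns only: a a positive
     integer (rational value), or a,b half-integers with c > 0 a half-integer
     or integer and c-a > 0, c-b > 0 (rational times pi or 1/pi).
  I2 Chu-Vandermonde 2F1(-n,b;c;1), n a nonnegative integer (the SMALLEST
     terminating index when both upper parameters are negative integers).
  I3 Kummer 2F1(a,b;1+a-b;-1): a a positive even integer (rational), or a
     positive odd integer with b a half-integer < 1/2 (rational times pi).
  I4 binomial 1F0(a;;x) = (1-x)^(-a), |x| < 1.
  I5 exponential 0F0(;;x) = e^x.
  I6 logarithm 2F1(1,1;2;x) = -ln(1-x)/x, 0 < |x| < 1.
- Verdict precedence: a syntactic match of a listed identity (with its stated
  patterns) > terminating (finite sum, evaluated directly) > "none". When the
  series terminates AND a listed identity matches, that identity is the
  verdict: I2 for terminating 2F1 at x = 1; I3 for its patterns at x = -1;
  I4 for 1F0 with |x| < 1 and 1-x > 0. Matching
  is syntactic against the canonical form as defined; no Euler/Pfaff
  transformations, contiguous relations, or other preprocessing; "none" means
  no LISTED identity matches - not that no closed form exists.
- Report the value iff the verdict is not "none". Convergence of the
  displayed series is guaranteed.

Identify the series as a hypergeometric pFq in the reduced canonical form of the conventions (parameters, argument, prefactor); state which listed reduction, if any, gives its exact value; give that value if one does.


Reduced: x = 3/2, 0F2, upper = {-}, lower = {-1/3, 4/3}, C = 2/11. Verdict: no listed reduction: x = 3/2 and upper {-} fail every I1-I6 pattern.

Structural cue: from the first term 2/11: the two k-th powers (C = 2/11, x = 3/2) combine into one argument.
Ratio: r(k) = (3/2) * 1 / [(k-1/3) (k+4/3) (k+1)] - rational; roots negated = parameters, x = (3/2), C = 2/11.


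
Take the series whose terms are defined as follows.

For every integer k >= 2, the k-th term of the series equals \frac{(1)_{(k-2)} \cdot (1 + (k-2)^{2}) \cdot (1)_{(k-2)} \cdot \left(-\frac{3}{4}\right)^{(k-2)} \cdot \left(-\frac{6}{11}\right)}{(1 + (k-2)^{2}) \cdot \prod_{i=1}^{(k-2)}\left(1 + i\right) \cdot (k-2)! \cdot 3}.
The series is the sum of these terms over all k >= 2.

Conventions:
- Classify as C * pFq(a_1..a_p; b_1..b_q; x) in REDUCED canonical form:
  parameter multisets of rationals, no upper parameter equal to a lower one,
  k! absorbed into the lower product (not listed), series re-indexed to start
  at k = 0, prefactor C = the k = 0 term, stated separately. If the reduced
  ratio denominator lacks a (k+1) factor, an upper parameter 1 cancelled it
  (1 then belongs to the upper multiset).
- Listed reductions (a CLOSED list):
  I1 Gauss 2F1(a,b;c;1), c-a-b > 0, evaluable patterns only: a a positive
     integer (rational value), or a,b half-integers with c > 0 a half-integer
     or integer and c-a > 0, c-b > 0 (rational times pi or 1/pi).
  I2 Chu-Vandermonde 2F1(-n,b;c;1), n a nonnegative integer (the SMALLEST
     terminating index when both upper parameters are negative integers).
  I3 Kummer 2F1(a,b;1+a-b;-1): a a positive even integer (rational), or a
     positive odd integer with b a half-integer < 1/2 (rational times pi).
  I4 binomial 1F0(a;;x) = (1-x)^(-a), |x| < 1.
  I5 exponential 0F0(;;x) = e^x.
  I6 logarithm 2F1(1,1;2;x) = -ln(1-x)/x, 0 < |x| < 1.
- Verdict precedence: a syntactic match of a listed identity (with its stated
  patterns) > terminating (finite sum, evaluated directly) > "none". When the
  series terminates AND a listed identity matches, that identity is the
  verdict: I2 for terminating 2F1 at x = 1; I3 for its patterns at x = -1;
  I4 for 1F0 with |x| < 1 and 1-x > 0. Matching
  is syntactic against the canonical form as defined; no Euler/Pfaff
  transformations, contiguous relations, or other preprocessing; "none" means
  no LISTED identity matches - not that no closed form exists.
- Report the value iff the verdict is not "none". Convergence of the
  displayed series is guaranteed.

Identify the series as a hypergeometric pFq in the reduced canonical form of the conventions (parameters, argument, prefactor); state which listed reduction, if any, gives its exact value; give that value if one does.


Reduced: x = -\frac{3}{4}, 2F1, upper = {1, 1}, lower = {2}, C = -\frac{2}{11}. Verdict: this is logarithm (I6) (the logarithm: parameters (1,1;2), x = -\frac{3}{4}). Hence: \left(-\frac{8}{33}\right) \cdot \ln\left(\frac{7}{4}\right).

Key step: x = -\frac{3}{4} and the constant factors (prefactor -2/11) combine into one prefactor.
Term ratio: r(k) = -\frac{3}{4} * (k+1) (k+1) / [(k+2) (k+1)] - rational in k, leading ratio -\frac{3}{4}; with t_0 = -\frac{2}{11}, classification follows.


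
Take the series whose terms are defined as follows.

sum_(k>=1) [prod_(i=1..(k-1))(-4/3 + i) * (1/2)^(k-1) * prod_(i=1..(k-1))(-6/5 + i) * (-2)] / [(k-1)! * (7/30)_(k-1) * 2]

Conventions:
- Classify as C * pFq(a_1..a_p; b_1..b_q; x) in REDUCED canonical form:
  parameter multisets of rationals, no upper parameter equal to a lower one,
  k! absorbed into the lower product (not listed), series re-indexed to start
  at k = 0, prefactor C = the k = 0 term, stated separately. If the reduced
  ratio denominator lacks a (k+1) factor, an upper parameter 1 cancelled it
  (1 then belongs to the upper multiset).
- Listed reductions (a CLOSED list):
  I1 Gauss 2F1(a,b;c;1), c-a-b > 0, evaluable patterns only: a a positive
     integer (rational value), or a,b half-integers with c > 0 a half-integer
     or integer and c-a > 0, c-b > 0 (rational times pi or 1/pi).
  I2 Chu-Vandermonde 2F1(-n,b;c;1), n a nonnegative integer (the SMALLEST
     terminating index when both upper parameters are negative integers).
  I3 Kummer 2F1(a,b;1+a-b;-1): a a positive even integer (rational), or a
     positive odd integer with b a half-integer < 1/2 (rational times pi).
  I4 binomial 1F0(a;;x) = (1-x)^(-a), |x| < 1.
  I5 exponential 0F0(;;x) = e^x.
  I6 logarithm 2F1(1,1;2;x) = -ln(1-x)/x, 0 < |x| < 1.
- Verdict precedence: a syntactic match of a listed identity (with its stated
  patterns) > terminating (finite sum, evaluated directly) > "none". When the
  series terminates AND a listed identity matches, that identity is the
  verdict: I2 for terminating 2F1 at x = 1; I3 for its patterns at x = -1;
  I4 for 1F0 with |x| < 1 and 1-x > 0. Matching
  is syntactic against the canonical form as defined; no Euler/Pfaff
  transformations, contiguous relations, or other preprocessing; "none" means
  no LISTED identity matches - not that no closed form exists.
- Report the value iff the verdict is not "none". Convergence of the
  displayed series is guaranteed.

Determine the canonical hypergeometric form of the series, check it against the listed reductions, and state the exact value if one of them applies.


This is -1 * 2F1(-1/3, -1/5; 7/30; 1/2) in reduced canonical form. Verdict: none - this 2F1 at x = 1/2 matches no listed pattern, and upper {-1/3, -1/5} holds no stopper.

Key observation: x = (1/2) and the running product (C = -1) telescopes to a rising factorial.
Step ratio: r(k) = (1/2) * (k-1/3) (k-1/5) / [(k+7/30) (k+1)] - rational in k. x = (1/2); t_0 = -1; negate the roots.


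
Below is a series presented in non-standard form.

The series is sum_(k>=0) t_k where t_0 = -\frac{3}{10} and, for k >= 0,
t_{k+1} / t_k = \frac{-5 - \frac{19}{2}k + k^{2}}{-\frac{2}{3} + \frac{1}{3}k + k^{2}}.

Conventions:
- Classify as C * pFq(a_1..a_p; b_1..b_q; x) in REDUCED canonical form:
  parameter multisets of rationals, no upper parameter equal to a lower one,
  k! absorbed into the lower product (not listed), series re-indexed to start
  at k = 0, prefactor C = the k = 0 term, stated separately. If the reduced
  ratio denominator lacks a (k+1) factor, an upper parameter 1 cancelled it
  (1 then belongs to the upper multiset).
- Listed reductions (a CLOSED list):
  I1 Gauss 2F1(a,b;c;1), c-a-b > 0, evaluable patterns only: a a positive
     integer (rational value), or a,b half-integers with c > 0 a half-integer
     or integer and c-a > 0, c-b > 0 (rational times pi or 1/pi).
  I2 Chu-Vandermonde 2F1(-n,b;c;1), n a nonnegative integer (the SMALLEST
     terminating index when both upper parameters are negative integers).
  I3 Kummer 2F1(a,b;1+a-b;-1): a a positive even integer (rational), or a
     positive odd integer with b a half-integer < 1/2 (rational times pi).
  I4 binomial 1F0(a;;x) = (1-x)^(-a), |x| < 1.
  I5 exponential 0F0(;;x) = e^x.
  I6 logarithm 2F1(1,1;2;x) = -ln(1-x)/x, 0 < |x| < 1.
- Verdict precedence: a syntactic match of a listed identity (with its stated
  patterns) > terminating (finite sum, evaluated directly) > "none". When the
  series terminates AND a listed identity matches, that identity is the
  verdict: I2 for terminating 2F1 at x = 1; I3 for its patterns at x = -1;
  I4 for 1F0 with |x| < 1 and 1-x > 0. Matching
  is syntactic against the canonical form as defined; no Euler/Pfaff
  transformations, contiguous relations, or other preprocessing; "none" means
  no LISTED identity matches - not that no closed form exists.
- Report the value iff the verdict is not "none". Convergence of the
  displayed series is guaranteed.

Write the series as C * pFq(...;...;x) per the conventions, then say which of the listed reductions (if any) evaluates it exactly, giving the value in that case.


Reduced: x = 1, 2F1, upper = {-10, \frac{1}{2}}, lower = {-\frac{2}{3}}, C = -\frac{3}{10}. Verdict: Chu-Vandermonde (I2) matches (terminating 2F1 at x = 1 with n = 10, b = 1/2, c = -\frac{2}{3}). Value: \frac{458855313}{6474956800}.

Key step: t_0 = -\frac{3}{10} here, and factor the ratio over Q (C = -3/10): negated roots = parameters.
Adjacent-term ratio: r(k) = 1 * (k-10) (k+\frac{1}{2}) / [(k-\frac{2}{3}) (k+1)] - rational in k. x = 1; t_0 = -\frac{3}{10}; negate the roots.


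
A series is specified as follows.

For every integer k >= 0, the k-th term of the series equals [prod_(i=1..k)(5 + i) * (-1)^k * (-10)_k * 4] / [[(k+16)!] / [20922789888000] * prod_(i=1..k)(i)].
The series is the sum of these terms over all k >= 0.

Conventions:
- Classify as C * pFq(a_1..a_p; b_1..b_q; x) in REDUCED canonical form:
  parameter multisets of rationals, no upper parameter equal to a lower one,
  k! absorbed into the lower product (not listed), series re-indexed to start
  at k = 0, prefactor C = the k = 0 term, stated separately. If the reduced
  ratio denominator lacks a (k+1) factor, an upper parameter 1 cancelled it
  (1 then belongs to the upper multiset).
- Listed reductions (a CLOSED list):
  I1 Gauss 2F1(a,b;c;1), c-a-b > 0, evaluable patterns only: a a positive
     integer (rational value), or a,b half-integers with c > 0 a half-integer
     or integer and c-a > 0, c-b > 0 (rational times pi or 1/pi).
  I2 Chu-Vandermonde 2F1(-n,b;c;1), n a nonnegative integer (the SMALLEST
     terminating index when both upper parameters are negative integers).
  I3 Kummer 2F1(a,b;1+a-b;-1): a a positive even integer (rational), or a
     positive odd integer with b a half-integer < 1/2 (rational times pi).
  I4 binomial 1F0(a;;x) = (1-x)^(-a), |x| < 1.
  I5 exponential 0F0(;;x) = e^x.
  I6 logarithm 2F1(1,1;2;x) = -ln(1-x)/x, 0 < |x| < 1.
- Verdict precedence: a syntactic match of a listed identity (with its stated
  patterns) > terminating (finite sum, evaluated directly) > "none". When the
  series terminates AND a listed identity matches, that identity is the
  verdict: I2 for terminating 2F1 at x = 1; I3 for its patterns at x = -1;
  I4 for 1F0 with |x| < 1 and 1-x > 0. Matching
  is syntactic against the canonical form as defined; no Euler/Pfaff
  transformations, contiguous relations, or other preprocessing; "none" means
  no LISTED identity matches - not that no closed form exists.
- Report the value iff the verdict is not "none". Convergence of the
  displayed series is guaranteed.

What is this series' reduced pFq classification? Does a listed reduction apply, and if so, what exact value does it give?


Key observation: from the first term 4: the denominator's factorial ratio (prefactor 4) is a lower Pochhammer.
Term ratio: r(k) = (-1) * (k-10) (k+6) / [(k+17) (k+1)] - rational in k. x = (-1); t_0 = 4; negate the roots.

At argument -1: a 2F1 with upper {-10, 6}, lower {17}, scaled by C = 4. Verdict (x = -1): Kummer's theorem (I3) applies (x = -1; c = 17 equals 1+a-b for upper {-10, 6}: listed pattern). Sum: 112.


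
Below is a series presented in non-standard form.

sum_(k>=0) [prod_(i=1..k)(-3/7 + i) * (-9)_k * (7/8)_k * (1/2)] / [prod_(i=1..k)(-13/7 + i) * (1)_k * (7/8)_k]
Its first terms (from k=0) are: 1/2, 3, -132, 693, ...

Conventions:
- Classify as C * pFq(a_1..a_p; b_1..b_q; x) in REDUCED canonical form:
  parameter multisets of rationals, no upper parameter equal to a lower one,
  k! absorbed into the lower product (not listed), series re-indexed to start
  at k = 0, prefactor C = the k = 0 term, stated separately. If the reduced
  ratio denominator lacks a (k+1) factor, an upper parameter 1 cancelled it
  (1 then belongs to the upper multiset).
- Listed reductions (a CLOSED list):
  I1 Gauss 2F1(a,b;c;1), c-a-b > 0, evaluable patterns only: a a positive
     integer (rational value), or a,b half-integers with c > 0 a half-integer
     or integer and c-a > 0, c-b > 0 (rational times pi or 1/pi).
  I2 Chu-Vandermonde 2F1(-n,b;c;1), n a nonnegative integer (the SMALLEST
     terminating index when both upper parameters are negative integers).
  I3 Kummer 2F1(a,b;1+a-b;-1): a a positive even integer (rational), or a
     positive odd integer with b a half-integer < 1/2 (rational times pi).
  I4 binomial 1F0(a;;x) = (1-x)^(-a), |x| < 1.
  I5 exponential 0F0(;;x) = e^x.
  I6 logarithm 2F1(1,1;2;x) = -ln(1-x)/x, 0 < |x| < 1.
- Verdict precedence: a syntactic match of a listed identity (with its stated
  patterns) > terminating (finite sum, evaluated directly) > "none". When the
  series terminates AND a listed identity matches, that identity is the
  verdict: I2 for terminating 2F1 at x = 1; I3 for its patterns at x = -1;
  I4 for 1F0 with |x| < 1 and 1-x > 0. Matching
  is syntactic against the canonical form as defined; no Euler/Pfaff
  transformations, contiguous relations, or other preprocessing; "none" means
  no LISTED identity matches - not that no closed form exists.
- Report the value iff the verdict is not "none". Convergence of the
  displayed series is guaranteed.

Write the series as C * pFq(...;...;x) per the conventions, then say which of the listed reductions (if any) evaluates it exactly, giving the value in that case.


Prefactor 1/2, argument 1: 2F1 with upper {-9, 4/7} over lower {-6/7}. Verdict at x = 1: Chu-Vandermonde (I2) matches (terminating 2F1 at x = 1 with n = 9, b = 4/7, c = -6/7). Exact value: -598/1247.

Key observation: t_0 = 1/2 here, and the lower running product (prefactor 1/2) is a rising factorial.
Consecutive-term ratio: r(k) = 1 * (k-9) (k+4/7) / [(k-6/7) (k+1)] - rational in k, leading ratio 1; with t_0 = 1/2, classification follows.


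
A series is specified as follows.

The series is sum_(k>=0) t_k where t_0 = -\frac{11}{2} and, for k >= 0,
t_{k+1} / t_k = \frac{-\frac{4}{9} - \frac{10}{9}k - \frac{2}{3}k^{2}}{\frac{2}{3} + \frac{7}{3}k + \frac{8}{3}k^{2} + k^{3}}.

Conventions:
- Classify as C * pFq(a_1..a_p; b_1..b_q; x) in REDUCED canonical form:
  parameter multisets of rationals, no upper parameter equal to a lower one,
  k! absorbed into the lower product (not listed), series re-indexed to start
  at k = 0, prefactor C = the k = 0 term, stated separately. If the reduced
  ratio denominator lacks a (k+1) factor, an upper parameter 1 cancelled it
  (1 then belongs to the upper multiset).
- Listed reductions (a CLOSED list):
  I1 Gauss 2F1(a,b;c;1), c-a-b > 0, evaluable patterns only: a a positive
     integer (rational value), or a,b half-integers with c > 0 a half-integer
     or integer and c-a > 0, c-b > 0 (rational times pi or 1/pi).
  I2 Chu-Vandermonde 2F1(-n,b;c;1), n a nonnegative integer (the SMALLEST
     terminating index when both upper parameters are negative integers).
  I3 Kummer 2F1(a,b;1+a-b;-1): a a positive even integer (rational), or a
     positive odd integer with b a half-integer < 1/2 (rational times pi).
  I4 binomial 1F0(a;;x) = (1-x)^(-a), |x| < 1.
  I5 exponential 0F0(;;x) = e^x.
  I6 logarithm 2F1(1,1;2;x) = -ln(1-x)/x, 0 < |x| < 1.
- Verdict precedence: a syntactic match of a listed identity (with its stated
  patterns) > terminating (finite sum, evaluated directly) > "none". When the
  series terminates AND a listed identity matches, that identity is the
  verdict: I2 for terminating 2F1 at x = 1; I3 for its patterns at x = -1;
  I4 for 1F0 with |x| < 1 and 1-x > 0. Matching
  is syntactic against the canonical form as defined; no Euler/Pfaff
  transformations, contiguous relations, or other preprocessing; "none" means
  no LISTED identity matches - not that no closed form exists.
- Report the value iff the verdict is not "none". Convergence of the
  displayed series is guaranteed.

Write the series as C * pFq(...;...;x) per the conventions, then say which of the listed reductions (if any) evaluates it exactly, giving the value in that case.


Classification (C = -\frac{11}{2}): 0F0 with upper {-}, lower {-}, argument x = -\frac{2}{3}. Verdict: the I5 exponential reduction applies (the 0F0 exponential series at x = -\frac{2}{3}). Sum: \left(-\frac{11}{2}\right) \cdot e^{-\frac{2}{3}}.

First insight: with t_0 = -\frac{11}{2}, cancel k + 2/3 from the displayed ratio first; then prefactor -11/2.
Step ratio: r(k) = -\frac{2}{3} * 1 / [(k+1)] ; factor over Q: parameters, x = -\frac{2}{3}, and C = -\frac{11}{2}.


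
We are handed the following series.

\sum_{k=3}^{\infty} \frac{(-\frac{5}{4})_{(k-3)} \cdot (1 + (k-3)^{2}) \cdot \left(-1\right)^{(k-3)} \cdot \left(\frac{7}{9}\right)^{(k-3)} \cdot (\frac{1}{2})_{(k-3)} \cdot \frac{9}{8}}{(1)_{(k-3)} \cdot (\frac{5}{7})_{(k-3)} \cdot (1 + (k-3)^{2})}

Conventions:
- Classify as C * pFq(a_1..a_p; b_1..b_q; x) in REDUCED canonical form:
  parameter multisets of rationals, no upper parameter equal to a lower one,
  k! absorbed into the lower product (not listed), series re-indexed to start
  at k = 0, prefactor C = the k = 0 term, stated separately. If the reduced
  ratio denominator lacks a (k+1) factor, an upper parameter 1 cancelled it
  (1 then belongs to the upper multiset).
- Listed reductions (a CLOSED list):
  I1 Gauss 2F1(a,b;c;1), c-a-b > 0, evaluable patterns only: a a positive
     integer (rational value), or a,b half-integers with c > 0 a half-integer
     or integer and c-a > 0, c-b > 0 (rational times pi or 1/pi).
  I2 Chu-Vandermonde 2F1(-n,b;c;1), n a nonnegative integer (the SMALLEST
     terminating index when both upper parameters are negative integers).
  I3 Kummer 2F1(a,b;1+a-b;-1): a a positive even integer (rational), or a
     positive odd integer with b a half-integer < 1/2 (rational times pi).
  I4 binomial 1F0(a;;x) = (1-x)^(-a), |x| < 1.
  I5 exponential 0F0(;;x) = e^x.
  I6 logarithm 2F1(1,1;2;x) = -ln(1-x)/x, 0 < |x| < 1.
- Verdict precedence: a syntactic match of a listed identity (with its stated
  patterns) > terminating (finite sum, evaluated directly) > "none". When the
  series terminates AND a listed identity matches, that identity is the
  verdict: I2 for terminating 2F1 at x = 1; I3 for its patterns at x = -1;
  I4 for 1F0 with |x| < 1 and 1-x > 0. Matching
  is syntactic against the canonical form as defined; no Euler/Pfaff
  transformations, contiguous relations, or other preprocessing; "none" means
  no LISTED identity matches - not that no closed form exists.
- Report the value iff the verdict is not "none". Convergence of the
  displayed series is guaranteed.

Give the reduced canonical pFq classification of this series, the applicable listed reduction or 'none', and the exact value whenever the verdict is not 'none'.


This is \frac{9}{8} * 2F1(-\frac{5}{4}, \frac{1}{2}; \frac{5}{7}; -\frac{7}{9}) in reduced canonical form. Verdict: none. Every listed pattern misses the 2F1 form at -\frac{7}{9}, upper {-\frac{5}{4}, \frac{1}{2}}.

The tell: x = -\frac{7}{9} and striking the common factor k^2 + 1 reduces the term (prefactor 9/8).
Step ratio: r(k) = -\frac{7}{9} * (k-\frac{5}{4}) (k+\frac{1}{2}) / [(k+\frac{5}{7}) (k+1)] ; factor over Q: parameters, x = -\frac{7}{9}, and C = \frac{9}{8}.


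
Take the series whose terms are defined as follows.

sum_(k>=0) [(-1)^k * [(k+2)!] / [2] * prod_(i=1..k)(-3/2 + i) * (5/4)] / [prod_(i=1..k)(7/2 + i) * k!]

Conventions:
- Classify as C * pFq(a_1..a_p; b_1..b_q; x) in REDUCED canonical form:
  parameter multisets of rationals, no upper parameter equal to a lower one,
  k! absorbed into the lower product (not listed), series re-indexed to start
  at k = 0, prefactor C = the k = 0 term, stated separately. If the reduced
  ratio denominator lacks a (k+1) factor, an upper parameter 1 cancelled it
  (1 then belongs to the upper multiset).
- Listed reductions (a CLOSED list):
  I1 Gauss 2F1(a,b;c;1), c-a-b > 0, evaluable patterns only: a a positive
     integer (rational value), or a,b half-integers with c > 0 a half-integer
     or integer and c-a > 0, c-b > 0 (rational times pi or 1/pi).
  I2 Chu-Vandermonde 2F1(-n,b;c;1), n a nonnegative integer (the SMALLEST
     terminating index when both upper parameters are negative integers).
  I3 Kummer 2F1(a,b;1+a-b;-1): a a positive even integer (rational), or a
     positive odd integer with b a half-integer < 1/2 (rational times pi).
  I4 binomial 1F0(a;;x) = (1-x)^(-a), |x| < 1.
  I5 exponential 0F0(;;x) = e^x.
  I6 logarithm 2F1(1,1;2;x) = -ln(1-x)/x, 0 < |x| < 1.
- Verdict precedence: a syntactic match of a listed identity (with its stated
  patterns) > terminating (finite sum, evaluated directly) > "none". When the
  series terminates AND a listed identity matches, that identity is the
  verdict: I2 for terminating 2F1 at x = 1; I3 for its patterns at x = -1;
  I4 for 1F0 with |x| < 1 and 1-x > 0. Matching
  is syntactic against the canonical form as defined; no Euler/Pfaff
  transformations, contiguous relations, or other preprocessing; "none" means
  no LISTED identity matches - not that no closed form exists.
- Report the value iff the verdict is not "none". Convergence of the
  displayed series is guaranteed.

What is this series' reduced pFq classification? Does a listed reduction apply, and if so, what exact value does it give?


First insight: t_0 = 5/4 here, and the lower running product (C = 5/4, x = -1) is a rising factorial.
Adjacent-term ratio: r(k) = (-1) * (k-1/2) (k+3) / [(k+9/2) (k+1)] - rational in k. x = (-1); t_0 = 5/4; negate the roots.

x = -1 here; the reduced form reads 2F1, upper {-1/2, 3}, lower {9/2}, C = 5/4. Verdict: the Kummer evaluation I3 applies (x = -1; c = 9/2 equals 1+a-b for upper {-1/2, 3}: listed pattern). Exact value: (525/1024) * pi.


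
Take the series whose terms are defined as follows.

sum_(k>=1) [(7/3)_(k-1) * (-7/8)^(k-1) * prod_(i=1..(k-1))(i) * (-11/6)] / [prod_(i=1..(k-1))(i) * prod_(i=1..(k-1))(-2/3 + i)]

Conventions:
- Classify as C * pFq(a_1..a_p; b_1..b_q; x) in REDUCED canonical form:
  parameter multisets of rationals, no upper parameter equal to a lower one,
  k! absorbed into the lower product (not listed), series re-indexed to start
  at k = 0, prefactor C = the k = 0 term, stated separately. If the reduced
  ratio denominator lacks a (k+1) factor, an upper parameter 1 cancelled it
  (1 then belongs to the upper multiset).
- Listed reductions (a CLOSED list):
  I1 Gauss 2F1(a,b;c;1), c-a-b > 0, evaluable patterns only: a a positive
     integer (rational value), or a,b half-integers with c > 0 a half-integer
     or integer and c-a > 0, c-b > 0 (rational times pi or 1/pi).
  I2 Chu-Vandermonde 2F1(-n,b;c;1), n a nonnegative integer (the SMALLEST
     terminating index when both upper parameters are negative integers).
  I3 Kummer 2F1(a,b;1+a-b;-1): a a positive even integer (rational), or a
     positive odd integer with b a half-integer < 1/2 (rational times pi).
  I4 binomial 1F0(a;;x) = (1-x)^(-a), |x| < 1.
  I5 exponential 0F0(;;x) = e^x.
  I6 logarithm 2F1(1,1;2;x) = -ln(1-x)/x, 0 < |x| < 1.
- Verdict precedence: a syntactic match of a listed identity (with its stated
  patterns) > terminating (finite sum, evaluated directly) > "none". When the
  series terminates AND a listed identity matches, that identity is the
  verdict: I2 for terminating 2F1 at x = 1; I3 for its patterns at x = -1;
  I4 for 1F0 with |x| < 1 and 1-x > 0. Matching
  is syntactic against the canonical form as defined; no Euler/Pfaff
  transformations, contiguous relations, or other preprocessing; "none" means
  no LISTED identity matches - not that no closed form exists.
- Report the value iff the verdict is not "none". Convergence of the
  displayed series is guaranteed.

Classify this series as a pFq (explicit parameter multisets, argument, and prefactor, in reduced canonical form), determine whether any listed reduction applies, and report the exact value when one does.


Classification (C = -11/6): 2F1 with upper {1, 7/3}, lower {1/3}, argument x = -7/8. Verdict: no listed reduction: x = -7/8 and upper {1, 7/3} fail every I1-I6 pattern.

Key step: from the first term -11/6: the product of the first k integers (C = -11/6) is k!.
Adjacent-term ratio: r(k) = (-7/8) * (k+1) (k+7/3) / [(k+1/3) (k+1)] - rational in k, leading ratio (-7/8); with t_0 = -11/6, classification follows.


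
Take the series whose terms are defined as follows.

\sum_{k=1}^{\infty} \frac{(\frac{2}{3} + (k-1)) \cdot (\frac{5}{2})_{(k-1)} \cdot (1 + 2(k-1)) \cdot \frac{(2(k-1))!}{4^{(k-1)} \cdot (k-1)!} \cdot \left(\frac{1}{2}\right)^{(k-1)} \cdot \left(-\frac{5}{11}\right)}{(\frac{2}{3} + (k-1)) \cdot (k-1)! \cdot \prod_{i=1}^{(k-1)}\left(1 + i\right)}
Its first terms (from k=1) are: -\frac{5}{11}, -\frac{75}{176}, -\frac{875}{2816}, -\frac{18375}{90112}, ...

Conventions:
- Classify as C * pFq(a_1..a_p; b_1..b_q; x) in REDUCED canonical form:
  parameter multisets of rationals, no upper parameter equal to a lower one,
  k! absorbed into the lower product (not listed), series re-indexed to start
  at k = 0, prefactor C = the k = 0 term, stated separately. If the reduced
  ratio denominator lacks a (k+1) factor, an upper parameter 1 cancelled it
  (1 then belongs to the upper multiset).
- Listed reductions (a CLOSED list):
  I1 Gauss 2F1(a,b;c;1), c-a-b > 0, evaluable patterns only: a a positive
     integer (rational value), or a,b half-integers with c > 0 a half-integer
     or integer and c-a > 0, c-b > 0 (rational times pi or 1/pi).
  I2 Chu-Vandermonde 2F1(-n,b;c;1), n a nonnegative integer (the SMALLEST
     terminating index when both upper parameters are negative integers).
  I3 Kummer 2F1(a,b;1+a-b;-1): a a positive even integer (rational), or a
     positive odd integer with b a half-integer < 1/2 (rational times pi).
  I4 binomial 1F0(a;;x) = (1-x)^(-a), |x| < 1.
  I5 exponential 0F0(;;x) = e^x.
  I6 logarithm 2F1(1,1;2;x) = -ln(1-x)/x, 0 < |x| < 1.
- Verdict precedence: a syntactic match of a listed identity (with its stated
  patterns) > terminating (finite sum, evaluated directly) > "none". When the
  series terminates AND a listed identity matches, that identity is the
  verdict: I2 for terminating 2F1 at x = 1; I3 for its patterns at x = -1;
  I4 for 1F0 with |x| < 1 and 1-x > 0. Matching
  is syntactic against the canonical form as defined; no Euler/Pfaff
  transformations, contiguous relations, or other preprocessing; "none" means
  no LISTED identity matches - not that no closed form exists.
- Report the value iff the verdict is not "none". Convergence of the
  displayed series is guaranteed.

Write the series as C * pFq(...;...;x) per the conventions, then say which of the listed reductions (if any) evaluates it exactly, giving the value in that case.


At argument \frac{1}{2}: a 2F1 with upper {\frac{3}{2}, \frac{5}{2}}, lower {2}, scaled by C = -\frac{5}{11}. Verdict: no listed reduction: x = \frac{1}{2} and upper {\frac{3}{2}, \frac{5}{2}} fail every I1-I6 pattern.

Key observation: with t_0 = -\frac{5}{11}, the (2k+1) factor (C = -5/11) shifts (1/2)_k to (3/2)_k.
Adjacent-term ratio: r(k) = \frac{1}{2} * (k+\frac{3}{2}) (k+\frac{5}{2}) / [(k+2) (k+1)] - poly over poly, x = \frac{1}{2} from leading terms; C = -\frac{5}{11} at k = 0.
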